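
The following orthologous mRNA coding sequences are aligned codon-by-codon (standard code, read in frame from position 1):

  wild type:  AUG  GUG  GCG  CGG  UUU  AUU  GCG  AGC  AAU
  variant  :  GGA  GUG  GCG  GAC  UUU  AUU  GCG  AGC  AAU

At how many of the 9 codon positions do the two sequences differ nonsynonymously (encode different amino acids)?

Codon 1: AUG Met / GGA Gly — nonsynonymous.
Codon 2: GUG Val / GUG Val — identical.
Codon 3: GCG Ala / GCG Ala — identical.
Codon 4: CGG Arg / GAC Asp — nonsynonymous.
Codon 5: UUU Phe / UUU Phe — identical.
Codon 6: AUU Ile / AUU Ile — identical.
Codon 7: GCG Ala / GCG Ala — identical.
Codon 8: AGC Ser / AGC Ser — identical.
Codon 9: AAU Asn / AAU Asn — identical.
Nonsynonymous differences: 2.

2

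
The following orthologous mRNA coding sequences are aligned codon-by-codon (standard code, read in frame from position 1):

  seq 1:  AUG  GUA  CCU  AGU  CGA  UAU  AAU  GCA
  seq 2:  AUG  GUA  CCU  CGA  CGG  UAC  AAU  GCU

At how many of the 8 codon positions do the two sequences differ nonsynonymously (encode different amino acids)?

Codon 1: AUG Met / AUG Met — identical.
Codon 2: GUA Val / GUA Val — identical.
Codon 3: CCU Pro / CCU Pro — identical.
Codon 4: AGU Ser / CGA Arg — nonsynonymous.
Codon 5: CGA Arg / CGG Arg — synonymous.
Codon 6: UAU Tyr / UAC Tyr — synonymous.
Codon 7: AAU Asn / AAU Asn — identical.
Codon 8: GCA Ala / GCU Ala — synonymous.
Nonsynonymous differences: 1.

1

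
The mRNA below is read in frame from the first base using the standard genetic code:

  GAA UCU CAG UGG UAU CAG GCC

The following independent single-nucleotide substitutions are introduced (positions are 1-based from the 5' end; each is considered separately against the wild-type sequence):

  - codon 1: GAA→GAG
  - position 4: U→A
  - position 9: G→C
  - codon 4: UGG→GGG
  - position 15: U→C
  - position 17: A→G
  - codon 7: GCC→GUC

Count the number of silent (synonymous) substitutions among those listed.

Codon 1: GAA (Glu) → GAG (Glu) — synonymous.
Codon 2: UCU (Ser) → ACU (Thr) — missense.
Codon 3: CAG (Gln) → CAC (His) — missense.
Codon 4: UGG (Trp) → GGG (Gly) — missense.
Codon 5: UAU (Tyr) → UAC (Tyr) — synonymous.
Codon 6: CAG (Gln) → CGG (Arg) — missense.
Codon 7: GCC (Ala) → GUC (Val) — missense.
Synonymous: 2 of 7.

2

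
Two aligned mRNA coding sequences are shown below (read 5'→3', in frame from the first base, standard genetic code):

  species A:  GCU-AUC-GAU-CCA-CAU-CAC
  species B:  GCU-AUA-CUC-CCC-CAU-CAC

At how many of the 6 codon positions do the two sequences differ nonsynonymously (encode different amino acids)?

1

Codon 1: GCU Ala / GCU Ala — identical.
Codon 2: AUC Ile / AUA Ile — synonymous.
Codon 3: GAU Asp / CUC Leu — nonsynonymous.
Codon 4: CCA Pro / CCC Pro — synonymous.
Codon 5: CAU His / CAU His — identical.
Codon 6: CAC His / CAC His — identical.
Nonsynonymous differences: 1.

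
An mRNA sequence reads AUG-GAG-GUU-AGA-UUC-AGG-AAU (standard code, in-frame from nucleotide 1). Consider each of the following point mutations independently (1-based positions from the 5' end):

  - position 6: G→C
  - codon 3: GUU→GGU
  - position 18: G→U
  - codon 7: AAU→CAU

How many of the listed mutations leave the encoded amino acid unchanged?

Codon 2: GAG (Glu) → GAC (Asp) — missense.
Codon 3: GUU (Val) → GGU (Gly) — missense.
Codon 6: AGG (Arg) → AGU (Ser) — missense.
Codon 7: AAU (Asn) → CAU (His) — missense.
Synonymous: 0 of 4.

0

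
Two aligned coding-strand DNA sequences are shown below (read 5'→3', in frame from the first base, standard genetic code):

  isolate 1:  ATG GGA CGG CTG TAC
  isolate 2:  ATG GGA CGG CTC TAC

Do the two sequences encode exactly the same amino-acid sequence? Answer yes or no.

yes

Codon 1: ATG Met / ATG Met — identical.
Codon 2: GGA Gly / GGA Gly — identical.
Codon 3: CGG Arg / CGG Arg — identical.
Codon 4: CTG Leu / CTC Leu — synonymous.
Codon 5: TAC Tyr / TAC Tyr — identical.
Nonsynonymous differences: 0 → same protein.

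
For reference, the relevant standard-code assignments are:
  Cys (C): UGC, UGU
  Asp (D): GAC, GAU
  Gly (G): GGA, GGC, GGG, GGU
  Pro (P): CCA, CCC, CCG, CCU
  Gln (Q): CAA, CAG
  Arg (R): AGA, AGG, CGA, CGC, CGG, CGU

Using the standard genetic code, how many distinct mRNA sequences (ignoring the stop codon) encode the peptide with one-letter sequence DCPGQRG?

3072

Asp: 2 codons.
Cys: 2 codons.
Pro: 4 codons.
Gly: 4 codons.
Gln: 2 codons.
Arg: 6 codons.
Gly: 4 codons.
2 × 2 × 4 × 4 × 2 × 6 × 4 = 3072.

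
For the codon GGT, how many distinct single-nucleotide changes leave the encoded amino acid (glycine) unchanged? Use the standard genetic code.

3

Position 1: none → 0 synonymous.
Position 2: none → 0 synonymous.
Position 3: GGC, GGA, GGG → 3 synonymous.
Total: 0 + 0 + 3 = 3.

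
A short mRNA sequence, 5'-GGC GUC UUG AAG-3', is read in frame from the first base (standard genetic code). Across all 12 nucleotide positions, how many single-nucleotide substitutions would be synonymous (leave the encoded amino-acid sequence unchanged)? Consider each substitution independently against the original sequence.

9

Codon 1 (GGC, Gly): 3 synonymous substitutions.
Codon 2 (GUC, Val): 3 synonymous substitutions.
Codon 3 (UUG, Leu): 2 synonymous substitutions.
Codon 4 (AAG, Lys): 1 synonymous substitution.
Total: 3 + 3 + 2 + 1 = 9.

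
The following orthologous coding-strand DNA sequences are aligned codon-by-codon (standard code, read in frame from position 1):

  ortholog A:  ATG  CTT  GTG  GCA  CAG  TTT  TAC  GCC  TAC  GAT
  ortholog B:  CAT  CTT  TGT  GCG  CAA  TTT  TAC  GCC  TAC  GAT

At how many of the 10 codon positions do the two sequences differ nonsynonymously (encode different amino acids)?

2

Codon 1: ATG Met / CAT His — nonsynonymous.
Codon 2: CTT Leu / CTT Leu — identical.
Codon 3: GTG Val / TGT Cys — nonsynonymous.
Codon 4: GCA Ala / GCG Ala — synonymous.
Codon 5: CAG Gln / CAA Gln — synonymous.
Codon 6: TTT Phe / TTT Phe — identical.
Codon 7: TAC Tyr / TAC Tyr — identical.
Codon 8: GCC Ala / GCC Ala — identical.
Codon 9: TAC Tyr / TAC Tyr — identical.
Codon 10: GAT Asp / GAT Asp — identical.
Nonsynonymous differences: 2.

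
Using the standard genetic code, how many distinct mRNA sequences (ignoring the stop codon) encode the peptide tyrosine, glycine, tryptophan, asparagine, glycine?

Tyr: 2 codons.
Gly: 4 codons.
Trp: 1 codon.
Asn: 2 codons.
Gly: 4 codons.
2 × 4 × 1 × 2 × 4 = 64.

64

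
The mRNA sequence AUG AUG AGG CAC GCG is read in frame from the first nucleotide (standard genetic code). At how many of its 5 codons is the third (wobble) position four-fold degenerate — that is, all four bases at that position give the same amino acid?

1

Codon 1 AUG (Met): third position 1-fold.
Codon 2 AUG (Met): third position 1-fold.
Codon 3 AGG (Arg): third position 2-fold.
Codon 4 CAC (His): third position 2-fold.
Codon 5 GCG (Ala): third position 4-fold.
Four-fold degenerate third positions: 1.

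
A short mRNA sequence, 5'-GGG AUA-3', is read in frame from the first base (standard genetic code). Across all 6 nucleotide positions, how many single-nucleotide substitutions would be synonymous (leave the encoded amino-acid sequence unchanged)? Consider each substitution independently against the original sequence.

Codon 1 (GGG, Gly): 3 synonymous substitutions.
Codon 2 (AUA, Ile): 2 synonymous substitutions.
Total: 3 + 2 = 5.

5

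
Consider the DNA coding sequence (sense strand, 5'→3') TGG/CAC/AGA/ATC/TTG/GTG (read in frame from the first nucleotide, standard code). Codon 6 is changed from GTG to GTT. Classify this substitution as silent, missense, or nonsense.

silent

Position 18 falls in codon 6: GTG → Val.
After the substitution the codon is GTT → Val.
Both encode Val, so the change is synonymous.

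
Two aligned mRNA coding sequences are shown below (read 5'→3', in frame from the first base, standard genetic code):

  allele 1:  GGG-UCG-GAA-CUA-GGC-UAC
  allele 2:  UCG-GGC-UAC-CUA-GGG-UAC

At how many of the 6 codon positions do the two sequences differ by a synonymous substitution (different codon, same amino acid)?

Codon 1: GGG Gly / UCG Ser — nonsynonymous.
Codon 2: UCG Ser / GGC Gly — nonsynonymous.
Codon 3: GAA Glu / UAC Tyr — nonsynonymous.
Codon 4: CUA Leu / CUA Leu — identical.
Codon 5: GGC Gly / GGG Gly — synonymous.
Codon 6: UAC Tyr / UAC Tyr — identical.
Synonymous differences: 1.

1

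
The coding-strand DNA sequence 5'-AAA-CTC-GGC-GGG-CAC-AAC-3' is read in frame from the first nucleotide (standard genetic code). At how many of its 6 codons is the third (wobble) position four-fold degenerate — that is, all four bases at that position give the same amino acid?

Codon 1 AAA (Lys): third position 2-fold.
Codon 2 CTC (Leu): third position 4-fold.
Codon 3 GGC (Gly): third position 4-fold.
Codon 4 GGG (Gly): third position 4-fold.
Codon 5 CAC (His): third position 2-fold.
Codon 6 AAC (Asn): third position 2-fold.
Four-fold degenerate third positions: 3.

3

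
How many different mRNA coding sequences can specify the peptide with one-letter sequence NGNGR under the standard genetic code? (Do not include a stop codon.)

384

Asn: 2 codons.
Gly: 4 codons.
Asn: 2 codons.
Gly: 4 codons.
Arg: 6 codons.
2 × 4 × 2 × 4 × 6 = 384.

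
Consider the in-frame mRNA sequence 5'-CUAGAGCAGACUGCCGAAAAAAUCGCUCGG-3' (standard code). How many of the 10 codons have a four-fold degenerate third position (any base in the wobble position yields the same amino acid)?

Codon 1 CUA (Leu): third position 4-fold.
Codon 2 GAG (Glu): third position 2-fold.
Codon 3 CAG (Gln): third position 2-fold.
Codon 4 ACU (Thr): third position 4-fold.
Codon 5 GCC (Ala): third position 4-fold.
Codon 6 GAA (Glu): third position 2-fold.
Codon 7 AAA (Lys): third position 2-fold.
Codon 8 AUC (Ile): third position 3-fold.
Codon 9 GCU (Ala): third position 4-fold.
Codon 10 CGG (Arg): third position 4-fold.
Four-fold degenerate third positions: 5.

5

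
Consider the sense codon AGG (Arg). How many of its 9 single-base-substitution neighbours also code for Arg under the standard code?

2

Position 1: CGG → 1 synonymous.
Position 2: none → 0 synonymous.
Position 3: AGA → 1 synonymous.
Total: 1 + 0 + 1 = 2.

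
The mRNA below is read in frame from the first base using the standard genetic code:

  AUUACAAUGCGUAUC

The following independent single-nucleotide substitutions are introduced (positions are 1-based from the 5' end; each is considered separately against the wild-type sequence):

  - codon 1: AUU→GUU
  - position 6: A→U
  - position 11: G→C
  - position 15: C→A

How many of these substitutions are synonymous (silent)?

Codon 1: AUU (Ile) → GUU (Val) — missense.
Codon 2: ACA (Thr) → ACU (Thr) — synonymous.
Codon 4: CGU (Arg) → CCU (Pro) — missense.
Codon 5: AUC (Ile) → AUA (Ile) — synonymous.
Synonymous: 2 of 4.

2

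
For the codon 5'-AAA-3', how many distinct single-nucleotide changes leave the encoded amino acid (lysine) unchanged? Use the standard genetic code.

1

Position 1: none → 0 synonymous.
Position 2: none → 0 synonymous.
Position 3: AAG → 1 synonymous.
Total: 0 + 0 + 1 = 1.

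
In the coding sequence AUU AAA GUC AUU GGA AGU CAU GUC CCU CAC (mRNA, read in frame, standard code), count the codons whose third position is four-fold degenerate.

4

Codon 1 AUU (Ile): third position 3-fold.
Codon 2 AAA (Lys): third position 2-fold.
Codon 3 GUC (Val): third position 4-fold.
Codon 4 AUU (Ile): third position 3-fold.
Codon 5 GGA (Gly): third position 4-fold.
Codon 6 AGU (Ser): third position 2-fold.
Codon 7 CAU (His): third position 2-fold.
Codon 8 GUC (Val): third position 4-fold.
Codon 9 CCU (Pro): third position 4-fold.
Codon 10 CAC (His): third position 2-fold.
Four-fold degenerate third positions: 4.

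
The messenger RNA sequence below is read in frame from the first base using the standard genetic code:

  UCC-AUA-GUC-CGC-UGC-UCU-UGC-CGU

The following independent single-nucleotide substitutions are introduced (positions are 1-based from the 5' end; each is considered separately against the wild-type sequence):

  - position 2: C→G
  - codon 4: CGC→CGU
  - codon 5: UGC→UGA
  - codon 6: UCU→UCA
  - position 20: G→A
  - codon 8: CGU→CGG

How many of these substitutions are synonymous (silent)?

Codon 1: UCC (Ser) → UGC (Cys) — missense.
Codon 4: CGC (Arg) → CGU (Arg) — synonymous.
Codon 5: UGC (Cys) → UGA (Stop) — nonsense.
Codon 6: UCU (Ser) → UCA (Ser) — synonymous.
Codon 7: UGC (Cys) → UAC (Tyr) — missense.
Codon 8: CGU (Arg) → CGG (Arg) — synonymous.
Synonymous: 3 of 6.

3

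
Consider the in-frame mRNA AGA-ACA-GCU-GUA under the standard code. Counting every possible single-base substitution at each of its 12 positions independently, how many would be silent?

11

Codon 1 (AGA, Arg): 2 synonymous substitutions.
Codon 2 (ACA, Thr): 3 synonymous substitutions.
Codon 3 (GCU, Ala): 3 synonymous substitutions.
Codon 4 (GUA, Val): 3 synonymous substitutions.
Total: 2 + 3 + 3 + 3 = 11.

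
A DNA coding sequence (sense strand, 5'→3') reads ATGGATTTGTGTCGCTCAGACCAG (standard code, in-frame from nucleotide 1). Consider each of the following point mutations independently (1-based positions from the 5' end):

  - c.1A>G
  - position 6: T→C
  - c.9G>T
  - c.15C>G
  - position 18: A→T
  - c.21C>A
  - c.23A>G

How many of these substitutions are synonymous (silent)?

Codon 1: ATG (Met) → GTG (Val) — missense.
Codon 2: GAT (Asp) → GAC (Asp) — synonymous.
Codon 3: TTG (Leu) → TTT (Phe) — missense.
Codon 5: CGC (Arg) → CGG (Arg) — synonymous.
Codon 6: TCA (Ser) → TCT (Ser) — synonymous.
Codon 7: GAC (Asp) → GAA (Glu) — missense.
Codon 8: CAG (Gln) → CGG (Arg) — missense.
Synonymous: 3 of 7.

3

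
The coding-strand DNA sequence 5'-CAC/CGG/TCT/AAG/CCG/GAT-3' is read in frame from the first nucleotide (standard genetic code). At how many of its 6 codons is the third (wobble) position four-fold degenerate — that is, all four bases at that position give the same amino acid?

Codon 1 CAC (His): third position 2-fold.
Codon 2 CGG (Arg): third position 4-fold.
Codon 3 TCT (Ser): third position 4-fold.
Codon 4 AAG (Lys): third position 2-fold.
Codon 5 CCG (Pro): third position 4-fold.
Codon 6 GAT (Asp): third position 2-fold.
Four-fold degenerate third positions: 3.

3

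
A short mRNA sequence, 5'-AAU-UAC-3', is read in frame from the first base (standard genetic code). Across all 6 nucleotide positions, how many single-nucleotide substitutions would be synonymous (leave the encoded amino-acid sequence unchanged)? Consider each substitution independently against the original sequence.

Codon 1 (AAU, Asn): 1 synonymous substitution.
Codon 2 (UAC, Tyr): 1 synonymous substitution.
Total: 1 + 1 = 2.

2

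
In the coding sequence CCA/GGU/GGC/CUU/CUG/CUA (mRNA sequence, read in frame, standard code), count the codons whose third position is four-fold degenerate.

6

Codon 1 CCA (Pro): third position 4-fold.
Codon 2 GGU (Gly): third position 4-fold.
Codon 3 GGC (Gly): third position 4-fold.
Codon 4 CUU (Leu): third position 4-fold.
Codon 5 CUG (Leu): third position 4-fold.
Codon 6 CUA (Leu): third position 4-fold.
Four-fold degenerate third positions: 6.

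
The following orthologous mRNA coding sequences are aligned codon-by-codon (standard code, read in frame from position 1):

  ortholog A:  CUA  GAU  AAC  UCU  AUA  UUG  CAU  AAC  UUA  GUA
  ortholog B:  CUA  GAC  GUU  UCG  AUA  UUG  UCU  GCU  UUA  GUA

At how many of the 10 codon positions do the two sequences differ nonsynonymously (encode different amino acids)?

3

Codon 1: CUA Leu / CUA Leu — identical.
Codon 2: GAU Asp / GAC Asp — synonymous.
Codon 3: AAC Asn / GUU Val — nonsynonymous.
Codon 4: UCU Ser / UCG Ser — synonymous.
Codon 5: AUA Ile / AUA Ile — identical.
Codon 6: UUG Leu / UUG Leu — identical.
Codon 7: CAU His / UCU Ser — nonsynonymous.
Codon 8: AAC Asn / GCU Ala — nonsynonymous.
Codon 9: UUA Leu / UUA Leu — identical.
Codon 10: GUA Val / GUA Val — identical.
Nonsynonymous differences: 3.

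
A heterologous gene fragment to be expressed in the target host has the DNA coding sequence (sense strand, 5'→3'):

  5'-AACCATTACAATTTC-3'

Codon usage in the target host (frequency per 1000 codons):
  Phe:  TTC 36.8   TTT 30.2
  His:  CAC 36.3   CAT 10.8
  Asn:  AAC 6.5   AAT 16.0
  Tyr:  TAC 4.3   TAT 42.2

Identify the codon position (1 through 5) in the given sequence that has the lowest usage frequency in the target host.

3

Codon 1 AAC (Asn): 6.5 per 1000.
Codon 2 CAT (His): 10.8 per 1000.
Codon 3 TAC (Tyr): 4.3 per 1000.
Codon 4 AAT (Asn): 16.0 per 1000.
Codon 5 TTC (Phe): 36.8 per 1000.
Lowest frequency is 4.3 at codon 3.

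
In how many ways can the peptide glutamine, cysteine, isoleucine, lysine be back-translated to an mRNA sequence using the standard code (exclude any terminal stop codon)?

24

Gln: 2 codons.
Cys: 2 codons.
Ile: 3 codons.
Lys: 2 codons.
2 × 2 × 3 × 2 = 24.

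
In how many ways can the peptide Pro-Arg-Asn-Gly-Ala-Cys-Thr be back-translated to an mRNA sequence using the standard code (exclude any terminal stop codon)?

Pro: 4 codons.
Arg: 6 codons.
Asn: 2 codons.
Gly: 4 codons.
Ala: 4 codons.
Cys: 2 codons.
Thr: 4 codons.
4 × 6 × 2 × 4 × 4 × 2 × 4 = 6144.

6144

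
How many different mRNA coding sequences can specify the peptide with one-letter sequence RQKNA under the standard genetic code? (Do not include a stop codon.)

192

Arg: 6 codons.
Gln: 2 codons.
Lys: 2 codons.
Asn: 2 codons.
Ala: 4 codons.
6 × 2 × 2 × 2 × 4 = 192.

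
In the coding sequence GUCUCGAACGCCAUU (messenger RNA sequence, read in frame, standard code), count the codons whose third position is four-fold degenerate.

Codon 1 GUC (Val): third position 4-fold.
Codon 2 UCG (Ser): third position 4-fold.
Codon 3 AAC (Asn): third position 2-fold.
Codon 4 GCC (Ala): third position 4-fold.
Codon 5 AUU (Ile): third position 3-fold.
Four-fold degenerate third positions: 3.

3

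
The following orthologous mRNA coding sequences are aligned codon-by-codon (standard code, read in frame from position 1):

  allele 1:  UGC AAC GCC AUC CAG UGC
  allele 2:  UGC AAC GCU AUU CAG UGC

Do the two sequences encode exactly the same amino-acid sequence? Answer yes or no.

yes

Codon 1: UGC Cys / UGC Cys — identical.
Codon 2: AAC Asn / AAC Asn — identical.
Codon 3: GCC Ala / GCU Ala — synonymous.
Codon 4: AUC Ile / AUU Ile — synonymous.
Codon 5: CAG Gln / CAG Gln — identical.
Codon 6: UGC Cys / UGC Cys — identical.
Nonsynonymous differences: 0 → same protein.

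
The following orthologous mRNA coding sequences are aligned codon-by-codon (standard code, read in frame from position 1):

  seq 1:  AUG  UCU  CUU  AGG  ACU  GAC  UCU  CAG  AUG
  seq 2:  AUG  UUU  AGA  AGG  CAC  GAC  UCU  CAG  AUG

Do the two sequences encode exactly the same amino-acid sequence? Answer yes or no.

Codon 1: AUG Met / AUG Met — identical.
Codon 2: UCU Ser / UUU Phe — nonsynonymous.
Codon 3: CUU Leu / AGA Arg — nonsynonymous.
Codon 4: AGG Arg / AGG Arg — identical.
Codon 5: ACU Thr / CAC His — nonsynonymous.
Codon 6: GAC Asp / GAC Asp — identical.
Codon 7: UCU Ser / UCU Ser — identical.
Codon 8: CAG Gln / CAG Gln — identical.
Codon 9: AUG Met / AUG Met — identical.
Nonsynonymous differences: 3 → different protein.

no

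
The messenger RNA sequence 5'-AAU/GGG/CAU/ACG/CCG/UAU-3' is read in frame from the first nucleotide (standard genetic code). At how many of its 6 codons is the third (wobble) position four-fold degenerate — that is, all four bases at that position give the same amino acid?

Codon 1 AAU (Asn): third position 2-fold.
Codon 2 GGG (Gly): third position 4-fold.
Codon 3 CAU (His): third position 2-fold.
Codon 4 ACG (Thr): third position 4-fold.
Codon 5 CCG (Pro): third position 4-fold.
Codon 6 UAU (Tyr): third position 2-fold.
Four-fold degenerate third positions: 3.

3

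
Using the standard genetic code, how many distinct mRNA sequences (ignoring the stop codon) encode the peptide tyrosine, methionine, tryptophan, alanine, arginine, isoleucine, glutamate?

288

Tyr: 2 codons.
Met: 1 codon.
Trp: 1 codon.
Ala: 4 codons.
Arg: 6 codons.
Ile: 3 codons.
Glu: 2 codons.
2 × 1 × 1 × 4 × 6 × 3 × 2 = 288.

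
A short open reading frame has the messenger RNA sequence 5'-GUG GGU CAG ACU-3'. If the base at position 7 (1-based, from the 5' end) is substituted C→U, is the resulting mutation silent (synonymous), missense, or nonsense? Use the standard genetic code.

Position 7 falls in codon 3: CAG → Gln.
After the substitution the codon is UAG → Stop.
The new codon is a stop codon, so this is a nonsense mutation.

nonsense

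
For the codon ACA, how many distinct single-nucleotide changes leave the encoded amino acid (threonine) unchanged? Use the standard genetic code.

3

Position 1: none → 0 synonymous.
Position 2: none → 0 synonymous.
Position 3: ACT, ACC, ACG → 3 synonymous.
Total: 0 + 0 + 3 = 3.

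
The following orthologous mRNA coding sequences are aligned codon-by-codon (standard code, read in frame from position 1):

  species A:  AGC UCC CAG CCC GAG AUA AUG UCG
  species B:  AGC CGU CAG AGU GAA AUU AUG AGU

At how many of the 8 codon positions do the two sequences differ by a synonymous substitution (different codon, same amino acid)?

Codon 1: AGC Ser / AGC Ser — identical.
Codon 2: UCC Ser / CGU Arg — nonsynonymous.
Codon 3: CAG Gln / CAG Gln — identical.
Codon 4: CCC Pro / AGU Ser — nonsynonymous.
Codon 5: GAG Glu / GAA Glu — synonymous.
Codon 6: AUA Ile / AUU Ile — synonymous.
Codon 7: AUG Met / AUG Met — identical.
Codon 8: UCG Ser / AGU Ser — synonymous.
Synonymous differences: 3.

3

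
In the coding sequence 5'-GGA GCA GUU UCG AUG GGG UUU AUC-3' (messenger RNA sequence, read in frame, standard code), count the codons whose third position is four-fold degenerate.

Codon 1 GGA (Gly): third position 4-fold.
Codon 2 GCA (Ala): third position 4-fold.
Codon 3 GUU (Val): third position 4-fold.
Codon 4 UCG (Ser): third position 4-fold.
Codon 5 AUG (Met): third position 1-fold.
Codon 6 GGG (Gly): third position 4-fold.
Codon 7 UUU (Phe): third position 2-fold.
Codon 8 AUC (Ile): third position 3-fold.
Four-fold degenerate third positions: 5.

5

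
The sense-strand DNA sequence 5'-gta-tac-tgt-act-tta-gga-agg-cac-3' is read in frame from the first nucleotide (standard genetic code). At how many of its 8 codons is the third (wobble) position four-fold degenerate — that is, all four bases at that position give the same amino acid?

3

Codon 1 GTA (Val): third position 4-fold.
Codon 2 TAC (Tyr): third position 2-fold.
Codon 3 TGT (Cys): third position 2-fold.
Codon 4 ACT (Thr): third position 4-fold.
Codon 5 TTA (Leu): third position 2-fold.
Codon 6 GGA (Gly): third position 4-fold.
Codon 7 AGG (Arg): third position 2-fold.
Codon 8 CAC (His): third position 2-fold.
Four-fold degenerate third positions: 3.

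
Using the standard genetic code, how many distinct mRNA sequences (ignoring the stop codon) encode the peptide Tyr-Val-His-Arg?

Tyr: 2 codons.
Val: 4 codons.
His: 2 codons.
Arg: 6 codons.
2 × 4 × 2 × 6 = 96.

96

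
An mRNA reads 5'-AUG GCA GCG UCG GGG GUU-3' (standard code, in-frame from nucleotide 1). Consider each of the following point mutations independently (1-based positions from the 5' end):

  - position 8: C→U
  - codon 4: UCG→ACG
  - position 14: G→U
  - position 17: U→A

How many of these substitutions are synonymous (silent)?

0

Codon 3: GCG (Ala) → GUG (Val) — missense.
Codon 4: UCG (Ser) → ACG (Thr) — missense.
Codon 5: GGG (Gly) → GUG (Val) — missense.
Codon 6: GUU (Val) → GAU (Asp) — missense.
Synonymous: 0 of 4.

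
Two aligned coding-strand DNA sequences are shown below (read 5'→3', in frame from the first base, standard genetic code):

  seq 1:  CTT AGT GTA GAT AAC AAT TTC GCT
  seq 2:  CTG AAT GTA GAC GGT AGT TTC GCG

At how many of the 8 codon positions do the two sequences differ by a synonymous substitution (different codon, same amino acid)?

Codon 1: CTT Leu / CTG Leu — synonymous.
Codon 2: AGT Ser / AAT Asn — nonsynonymous.
Codon 3: GTA Val / GTA Val — identical.
Codon 4: GAT Asp / GAC Asp — synonymous.
Codon 5: AAC Asn / GGT Gly — nonsynonymous.
Codon 6: AAT Asn / AGT Ser — nonsynonymous.
Codon 7: TTC Phe / TTC Phe — identical.
Codon 8: GCT Ala / GCG Ala — synonymous.
Synonymous differences: 3.

3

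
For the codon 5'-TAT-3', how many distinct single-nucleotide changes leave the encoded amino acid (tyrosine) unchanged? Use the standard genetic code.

1

Position 1: none → 0 synonymous.
Position 2: none → 0 synonymous.
Position 3: TAC → 1 synonymous.
Total: 0 + 0 + 1 = 1.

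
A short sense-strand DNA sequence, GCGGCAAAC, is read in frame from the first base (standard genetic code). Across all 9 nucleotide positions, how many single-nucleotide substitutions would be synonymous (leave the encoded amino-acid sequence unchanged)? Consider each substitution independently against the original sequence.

Codon 1 (GCG, Ala): 3 synonymous substitutions.
Codon 2 (GCA, Ala): 3 synonymous substitutions.
Codon 3 (AAC, Asn): 1 synonymous substitution.
Total: 3 + 3 + 1 = 7.

7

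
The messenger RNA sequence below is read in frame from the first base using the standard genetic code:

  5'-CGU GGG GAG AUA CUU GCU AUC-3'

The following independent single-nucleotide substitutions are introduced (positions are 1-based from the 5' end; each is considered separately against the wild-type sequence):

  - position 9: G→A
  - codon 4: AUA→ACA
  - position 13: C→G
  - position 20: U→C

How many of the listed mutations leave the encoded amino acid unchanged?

1

Codon 3: GAG (Glu) → GAA (Glu) — synonymous.
Codon 4: AUA (Ile) → ACA (Thr) — missense.
Codon 5: CUU (Leu) → GUU (Val) — missense.
Codon 7: AUC (Ile) → ACC (Thr) — missense.
Synonymous: 1 of 4.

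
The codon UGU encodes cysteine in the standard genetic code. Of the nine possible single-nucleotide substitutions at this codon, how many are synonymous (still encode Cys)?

Position 1: none → 0 synonymous.
Position 2: none → 0 synonymous.
Position 3: UGC → 1 synonymous.
Total: 0 + 0 + 1 = 1.

1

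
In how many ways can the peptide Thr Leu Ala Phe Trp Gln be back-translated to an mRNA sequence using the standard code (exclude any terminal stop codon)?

Thr: 4 codons.
Leu: 6 codons.
Ala: 4 codons.
Phe: 2 codons.
Trp: 1 codon.
Gln: 2 codons.
4 × 6 × 4 × 2 × 1 × 2 = 384.

384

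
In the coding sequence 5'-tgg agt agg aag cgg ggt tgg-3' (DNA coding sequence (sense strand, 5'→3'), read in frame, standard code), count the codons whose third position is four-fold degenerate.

2

Codon 1 TGG (Trp): third position 1-fold.
Codon 2 AGT (Ser): third position 2-fold.
Codon 3 AGG (Arg): third position 2-fold.
Codon 4 AAG (Lys): third position 2-fold.
Codon 5 CGG (Arg): third position 4-fold.
Codon 6 GGT (Gly): third position 4-fold.
Codon 7 TGG (Trp): third position 1-fold.
Four-fold degenerate third positions: 2.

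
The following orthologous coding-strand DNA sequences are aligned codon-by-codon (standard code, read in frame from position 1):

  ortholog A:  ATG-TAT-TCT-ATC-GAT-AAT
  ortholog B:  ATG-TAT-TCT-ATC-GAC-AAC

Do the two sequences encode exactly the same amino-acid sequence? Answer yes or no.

Codon 1: ATG Met / ATG Met — identical.
Codon 2: TAT Tyr / TAT Tyr — identical.
Codon 3: TCT Ser / TCT Ser — identical.
Codon 4: ATC Ile / ATC Ile — identical.
Codon 5: GAT Asp / GAC Asp — synonymous.
Codon 6: AAT Asn / AAC Asn — synonymous.
Nonsynonymous differences: 0 → same protein.

yes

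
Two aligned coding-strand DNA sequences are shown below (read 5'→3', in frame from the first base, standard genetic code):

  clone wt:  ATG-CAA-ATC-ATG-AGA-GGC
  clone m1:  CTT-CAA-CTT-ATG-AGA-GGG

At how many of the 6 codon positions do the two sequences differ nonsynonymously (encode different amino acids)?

2

Codon 1: ATG Met / CTT Leu — nonsynonymous.
Codon 2: CAA Gln / CAA Gln — identical.
Codon 3: ATC Ile / CTT Leu — nonsynonymous.
Codon 4: ATG Met / ATG Met — identical.
Codon 5: AGA Arg / AGA Arg — identical.
Codon 6: GGC Gly / GGG Gly — synonymous.
Nonsynonymous differences: 2.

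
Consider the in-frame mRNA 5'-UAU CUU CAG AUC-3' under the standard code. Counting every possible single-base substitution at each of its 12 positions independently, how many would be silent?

7

Codon 1 (UAU, Tyr): 1 synonymous substitution.
Codon 2 (CUU, Leu): 3 synonymous substitutions.
Codon 3 (CAG, Gln): 1 synonymous substitution.
Codon 4 (AUC, Ile): 2 synonymous substitutions.
Total: 1 + 3 + 1 + 2 = 7.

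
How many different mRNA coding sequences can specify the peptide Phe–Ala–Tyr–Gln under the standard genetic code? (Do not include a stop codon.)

Phe: 2 codons.
Ala: 4 codons.
Tyr: 2 codons.
Gln: 2 codons.
2 × 4 × 2 × 2 = 32.

32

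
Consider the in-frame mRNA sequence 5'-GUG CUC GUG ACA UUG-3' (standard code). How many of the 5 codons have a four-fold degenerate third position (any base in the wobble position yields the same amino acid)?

Codon 1 GUG (Val): third position 4-fold.
Codon 2 CUC (Leu): third position 4-fold.
Codon 3 GUG (Val): third position 4-fold.
Codon 4 ACA (Thr): third position 4-fold.
Codon 5 UUG (Leu): third position 2-fold.
Four-fold degenerate third positions: 4.

4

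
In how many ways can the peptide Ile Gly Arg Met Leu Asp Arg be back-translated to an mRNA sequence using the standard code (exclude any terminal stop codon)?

5184

Ile: 3 codons.
Gly: 4 codons.
Arg: 6 codons.
Met: 1 codon.
Leu: 6 codons.
Asp: 2 codons.
Arg: 6 codons.
3 × 4 × 6 × 1 × 6 × 2 × 6 = 5184.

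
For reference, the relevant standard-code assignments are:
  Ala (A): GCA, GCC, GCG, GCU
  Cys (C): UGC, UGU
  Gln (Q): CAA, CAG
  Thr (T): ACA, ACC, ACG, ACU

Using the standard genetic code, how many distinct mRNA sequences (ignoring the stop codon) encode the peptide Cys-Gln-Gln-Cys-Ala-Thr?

Cys: 2 codons.
Gln: 2 codons.
Gln: 2 codons.
Cys: 2 codons.
Ala: 4 codons.
Thr: 4 codons.
2 × 2 × 2 × 2 × 4 × 4 = 256.

256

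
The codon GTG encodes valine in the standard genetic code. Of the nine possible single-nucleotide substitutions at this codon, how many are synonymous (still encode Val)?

Position 1: none → 0 synonymous.
Position 2: none → 0 synonymous.
Position 3: GTT, GTC, GTA → 3 synonymous.
Total: 0 + 0 + 3 = 3.

3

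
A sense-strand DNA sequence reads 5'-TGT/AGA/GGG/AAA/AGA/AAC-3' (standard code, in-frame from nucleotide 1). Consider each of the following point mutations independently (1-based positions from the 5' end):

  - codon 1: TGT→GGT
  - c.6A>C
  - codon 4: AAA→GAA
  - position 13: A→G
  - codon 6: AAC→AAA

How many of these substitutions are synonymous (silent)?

0

Codon 1: TGT (Cys) → GGT (Gly) — missense.
Codon 2: AGA (Arg) → AGC (Ser) — missense.
Codon 4: AAA (Lys) → GAA (Glu) — missense.
Codon 5: AGA (Arg) → GGA (Gly) — missense.
Codon 6: AAC (Asn) → AAA (Lys) — missense.
Synonymous: 0 of 5.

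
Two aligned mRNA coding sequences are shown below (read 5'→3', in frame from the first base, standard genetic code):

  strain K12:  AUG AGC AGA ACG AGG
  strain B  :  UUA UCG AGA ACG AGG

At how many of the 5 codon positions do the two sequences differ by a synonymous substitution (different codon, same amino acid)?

Codon 1: AUG Met / UUA Leu — nonsynonymous.
Codon 2: AGC Ser / UCG Ser — synonymous.
Codon 3: AGA Arg / AGA Arg — identical.
Codon 4: ACG Thr / ACG Thr — identical.
Codon 5: AGG Arg / AGG Arg — identical.
Synonymous differences: 1.

1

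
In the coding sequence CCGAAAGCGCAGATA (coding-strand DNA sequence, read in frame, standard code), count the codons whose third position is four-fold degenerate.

2

Codon 1 CCG (Pro): third position 4-fold.
Codon 2 AAA (Lys): third position 2-fold.
Codon 3 GCG (Ala): third position 4-fold.
Codon 4 CAG (Gln): third position 2-fold.
Codon 5 ATA (Ile): third position 3-fold.
Four-fold degenerate third positions: 2.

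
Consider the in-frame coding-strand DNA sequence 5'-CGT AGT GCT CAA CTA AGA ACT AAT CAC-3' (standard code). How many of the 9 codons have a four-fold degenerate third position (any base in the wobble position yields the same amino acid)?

Codon 1 CGT (Arg): third position 4-fold.
Codon 2 AGT (Ser): third position 2-fold.
Codon 3 GCT (Ala): third position 4-fold.
Codon 4 CAA (Gln): third position 2-fold.
Codon 5 CTA (Leu): third position 4-fold.
Codon 6 AGA (Arg): third position 2-fold.
Codon 7 ACT (Thr): third position 4-fold.
Codon 8 AAT (Asn): third position 2-fold.
Codon 9 CAC (His): third position 2-fold.
Four-fold degenerate third positions: 4.

4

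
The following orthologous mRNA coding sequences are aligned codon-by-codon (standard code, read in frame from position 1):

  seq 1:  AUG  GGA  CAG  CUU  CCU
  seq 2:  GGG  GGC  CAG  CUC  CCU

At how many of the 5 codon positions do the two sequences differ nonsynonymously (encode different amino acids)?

Codon 1: AUG Met / GGG Gly — nonsynonymous.
Codon 2: GGA Gly / GGC Gly — synonymous.
Codon 3: CAG Gln / CAG Gln — identical.
Codon 4: CUU Leu / CUC Leu — synonymous.
Codon 5: CCU Pro / CCU Pro — identical.
Nonsynonymous differences: 1.

1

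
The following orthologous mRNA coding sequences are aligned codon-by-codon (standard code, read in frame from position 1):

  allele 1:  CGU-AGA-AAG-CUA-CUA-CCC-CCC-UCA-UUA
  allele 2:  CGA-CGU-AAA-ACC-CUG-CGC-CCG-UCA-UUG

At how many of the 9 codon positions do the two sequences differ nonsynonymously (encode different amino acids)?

2

Codon 1: CGU Arg / CGA Arg — synonymous.
Codon 2: AGA Arg / CGU Arg — synonymous.
Codon 3: AAG Lys / AAA Lys — synonymous.
Codon 4: CUA Leu / ACC Thr — nonsynonymous.
Codon 5: CUA Leu / CUG Leu — synonymous.
Codon 6: CCC Pro / CGC Arg — nonsynonymous.
Codon 7: CCC Pro / CCG Pro — synonymous.
Codon 8: UCA Ser / UCA Ser — identical.
Codon 9: UUA Leu / UUG Leu — synonymous.
Nonsynonymous differences: 2.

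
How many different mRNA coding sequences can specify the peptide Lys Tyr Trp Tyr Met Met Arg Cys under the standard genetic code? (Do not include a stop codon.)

Lys: 2 codons.
Tyr: 2 codons.
Trp: 1 codon.
Tyr: 2 codons.
Met: 1 codon.
Met: 1 codon.
Arg: 6 codons.
Cys: 2 codons.
2 × 2 × 1 × 2 × 1 × 1 × 6 × 2 = 96.

96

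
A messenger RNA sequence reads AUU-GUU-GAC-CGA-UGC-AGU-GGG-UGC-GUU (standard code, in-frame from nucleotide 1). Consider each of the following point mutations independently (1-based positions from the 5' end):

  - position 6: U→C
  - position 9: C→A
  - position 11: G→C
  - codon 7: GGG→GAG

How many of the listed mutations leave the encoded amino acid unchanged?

Codon 2: GUU (Val) → GUC (Val) — synonymous.
Codon 3: GAC (Asp) → GAA (Glu) — missense.
Codon 4: CGA (Arg) → CCA (Pro) — missense.
Codon 7: GGG (Gly) → GAG (Glu) — missense.
Synonymous: 1 of 4.

1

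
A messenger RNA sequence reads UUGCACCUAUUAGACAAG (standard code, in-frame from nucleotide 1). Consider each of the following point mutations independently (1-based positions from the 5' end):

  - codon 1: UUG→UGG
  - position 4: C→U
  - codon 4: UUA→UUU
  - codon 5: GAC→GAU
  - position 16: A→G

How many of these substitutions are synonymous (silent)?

1

Codon 1: UUG (Leu) → UGG (Trp) — missense.
Codon 2: CAC (His) → UAC (Tyr) — missense.
Codon 4: UUA (Leu) → UUU (Phe) — missense.
Codon 5: GAC (Asp) → GAU (Asp) — synonymous.
Codon 6: AAG (Lys) → GAG (Glu) — missense.
Synonymous: 1 of 5.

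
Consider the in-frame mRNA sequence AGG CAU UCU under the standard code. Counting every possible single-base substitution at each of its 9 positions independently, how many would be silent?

6

Codon 1 (AGG, Arg): 2 synonymous substitutions.
Codon 2 (CAU, His): 1 synonymous substitution.
Codon 3 (UCU, Ser): 3 synonymous substitutions.
Total: 2 + 1 + 3 = 6.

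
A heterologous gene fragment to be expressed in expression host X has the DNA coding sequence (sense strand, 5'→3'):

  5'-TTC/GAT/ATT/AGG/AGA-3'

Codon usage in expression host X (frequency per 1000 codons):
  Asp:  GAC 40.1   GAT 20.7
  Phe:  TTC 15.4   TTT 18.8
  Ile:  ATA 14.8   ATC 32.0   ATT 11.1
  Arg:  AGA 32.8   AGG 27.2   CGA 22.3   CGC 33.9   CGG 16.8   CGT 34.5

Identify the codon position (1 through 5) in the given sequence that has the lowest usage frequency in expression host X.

3

Codon 1 TTC (Phe): 15.4 per 1000.
Codon 2 GAT (Asp): 20.7 per 1000.
Codon 3 ATT (Ile): 11.1 per 1000.
Codon 4 AGG (Arg): 27.2 per 1000.
Codon 5 AGA (Arg): 32.8 per 1000.
Lowest frequency is 11.1 at codon 3.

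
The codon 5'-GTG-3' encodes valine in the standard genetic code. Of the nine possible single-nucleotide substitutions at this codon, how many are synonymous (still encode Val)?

Position 1: none → 0 synonymous.
Position 2: none → 0 synonymous.
Position 3: GTT, GTC, GTA → 3 synonymous.
Total: 0 + 0 + 3 = 3.

3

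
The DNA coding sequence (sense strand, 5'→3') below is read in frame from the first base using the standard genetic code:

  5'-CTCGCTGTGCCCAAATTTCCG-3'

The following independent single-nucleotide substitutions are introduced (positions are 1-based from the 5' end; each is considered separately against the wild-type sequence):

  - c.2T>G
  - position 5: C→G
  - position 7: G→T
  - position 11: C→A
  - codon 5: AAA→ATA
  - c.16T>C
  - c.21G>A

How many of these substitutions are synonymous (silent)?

Codon 1: CTC (Leu) → CGC (Arg) — missense.
Codon 2: GCT (Ala) → GGT (Gly) — missense.
Codon 3: GTG (Val) → TTG (Leu) — missense.
Codon 4: CCC (Pro) → CAC (His) — missense.
Codon 5: AAA (Lys) → ATA (Ile) — missense.
Codon 6: TTT (Phe) → CTT (Leu) — missense.
Codon 7: CCG (Pro) → CCA (Pro) — synonymous.
Synonymous: 1 of 7.

1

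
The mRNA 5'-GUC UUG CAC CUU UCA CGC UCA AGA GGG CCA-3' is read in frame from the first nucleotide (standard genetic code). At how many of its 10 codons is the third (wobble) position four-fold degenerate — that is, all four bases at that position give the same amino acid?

7

Codon 1 GUC (Val): third position 4-fold.
Codon 2 UUG (Leu): third position 2-fold.
Codon 3 CAC (His): third position 2-fold.
Codon 4 CUU (Leu): third position 4-fold.
Codon 5 UCA (Ser): third position 4-fold.
Codon 6 CGC (Arg): third position 4-fold.
Codon 7 UCA (Ser): third position 4-fold.
Codon 8 AGA (Arg): third position 2-fold.
Codon 9 GGG (Gly): third position 4-fold.
Codon 10 CCA (Pro): third position 4-fold.
Four-fold degenerate third positions: 7.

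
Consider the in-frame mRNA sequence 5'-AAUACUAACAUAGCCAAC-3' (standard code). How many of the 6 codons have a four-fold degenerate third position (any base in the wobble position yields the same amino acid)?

Codon 1 AAU (Asn): third position 2-fold.
Codon 2 ACU (Thr): third position 4-fold.
Codon 3 AAC (Asn): third position 2-fold.
Codon 4 AUA (Ile): third position 3-fold.
Codon 5 GCC (Ala): third position 4-fold.
Codon 6 AAC (Asn): third position 2-fold.
Four-fold degenerate third positions: 2.

2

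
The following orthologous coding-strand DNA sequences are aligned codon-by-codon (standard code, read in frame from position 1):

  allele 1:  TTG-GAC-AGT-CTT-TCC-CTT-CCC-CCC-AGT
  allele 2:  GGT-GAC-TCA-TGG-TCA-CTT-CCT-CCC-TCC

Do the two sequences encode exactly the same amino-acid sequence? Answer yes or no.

Codon 1: TTG Leu / GGT Gly — nonsynonymous.
Codon 2: GAC Asp / GAC Asp — identical.
Codon 3: AGT Ser / TCA Ser — synonymous.
Codon 4: CTT Leu / TGG Trp — nonsynonymous.
Codon 5: TCC Ser / TCA Ser — synonymous.
Codon 6: CTT Leu / CTT Leu — identical.
Codon 7: CCC Pro / CCT Pro — synonymous.
Codon 8: CCC Pro / CCC Pro — identical.
Codon 9: AGT Ser / TCC Ser — synonymous.
Nonsynonymous differences: 2 → different protein.

no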